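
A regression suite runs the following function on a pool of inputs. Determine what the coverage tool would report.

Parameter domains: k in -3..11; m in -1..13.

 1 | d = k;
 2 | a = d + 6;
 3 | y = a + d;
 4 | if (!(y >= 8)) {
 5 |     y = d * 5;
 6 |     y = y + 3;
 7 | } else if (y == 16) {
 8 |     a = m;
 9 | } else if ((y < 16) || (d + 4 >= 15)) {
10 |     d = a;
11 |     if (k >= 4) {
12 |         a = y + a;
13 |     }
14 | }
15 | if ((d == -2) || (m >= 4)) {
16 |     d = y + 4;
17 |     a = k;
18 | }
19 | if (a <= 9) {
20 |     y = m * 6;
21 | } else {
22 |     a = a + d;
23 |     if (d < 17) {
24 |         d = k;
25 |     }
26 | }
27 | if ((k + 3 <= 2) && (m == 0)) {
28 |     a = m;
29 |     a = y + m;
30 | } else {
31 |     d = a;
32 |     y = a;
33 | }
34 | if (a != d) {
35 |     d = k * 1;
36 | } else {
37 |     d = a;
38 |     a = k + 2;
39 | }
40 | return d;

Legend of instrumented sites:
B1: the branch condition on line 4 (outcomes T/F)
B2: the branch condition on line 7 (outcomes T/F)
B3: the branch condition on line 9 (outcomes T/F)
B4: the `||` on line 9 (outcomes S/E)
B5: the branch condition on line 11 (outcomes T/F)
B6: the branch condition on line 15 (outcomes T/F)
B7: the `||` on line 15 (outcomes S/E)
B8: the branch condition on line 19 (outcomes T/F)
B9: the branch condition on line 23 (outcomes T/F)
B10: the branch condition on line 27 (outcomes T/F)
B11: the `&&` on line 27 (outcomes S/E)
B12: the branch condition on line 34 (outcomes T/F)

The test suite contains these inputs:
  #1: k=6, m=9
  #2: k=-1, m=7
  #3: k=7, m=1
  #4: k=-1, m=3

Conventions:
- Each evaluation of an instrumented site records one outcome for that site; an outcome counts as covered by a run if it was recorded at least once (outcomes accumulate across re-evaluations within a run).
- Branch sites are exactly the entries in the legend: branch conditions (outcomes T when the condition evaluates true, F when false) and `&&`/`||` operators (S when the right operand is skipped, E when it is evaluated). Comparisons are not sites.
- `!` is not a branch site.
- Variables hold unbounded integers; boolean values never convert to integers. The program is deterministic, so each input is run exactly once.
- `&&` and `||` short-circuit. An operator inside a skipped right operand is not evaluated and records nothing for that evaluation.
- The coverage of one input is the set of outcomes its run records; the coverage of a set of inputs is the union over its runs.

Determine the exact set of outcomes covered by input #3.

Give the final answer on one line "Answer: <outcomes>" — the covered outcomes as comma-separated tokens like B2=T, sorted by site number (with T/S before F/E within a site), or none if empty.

Tracing the run of input #3 (k=7, m=1):
  B1->F, B2->F, B4->E, B3->F, B7->E, B6->F, B8->F, B9->T, B11->S, B10->F
  B12->F
collecting distinct outcomes: B1=F, B2=F, B3=F, B4=E, B6=F, B7=E, B8=F, B9=T, B10=F, B11=S, B12=F

Answer: B1=F, B2=F, B3=F, B4=E, B6=F, B7=E, B8=F, B9=T, B10=F, B11=S, B12=F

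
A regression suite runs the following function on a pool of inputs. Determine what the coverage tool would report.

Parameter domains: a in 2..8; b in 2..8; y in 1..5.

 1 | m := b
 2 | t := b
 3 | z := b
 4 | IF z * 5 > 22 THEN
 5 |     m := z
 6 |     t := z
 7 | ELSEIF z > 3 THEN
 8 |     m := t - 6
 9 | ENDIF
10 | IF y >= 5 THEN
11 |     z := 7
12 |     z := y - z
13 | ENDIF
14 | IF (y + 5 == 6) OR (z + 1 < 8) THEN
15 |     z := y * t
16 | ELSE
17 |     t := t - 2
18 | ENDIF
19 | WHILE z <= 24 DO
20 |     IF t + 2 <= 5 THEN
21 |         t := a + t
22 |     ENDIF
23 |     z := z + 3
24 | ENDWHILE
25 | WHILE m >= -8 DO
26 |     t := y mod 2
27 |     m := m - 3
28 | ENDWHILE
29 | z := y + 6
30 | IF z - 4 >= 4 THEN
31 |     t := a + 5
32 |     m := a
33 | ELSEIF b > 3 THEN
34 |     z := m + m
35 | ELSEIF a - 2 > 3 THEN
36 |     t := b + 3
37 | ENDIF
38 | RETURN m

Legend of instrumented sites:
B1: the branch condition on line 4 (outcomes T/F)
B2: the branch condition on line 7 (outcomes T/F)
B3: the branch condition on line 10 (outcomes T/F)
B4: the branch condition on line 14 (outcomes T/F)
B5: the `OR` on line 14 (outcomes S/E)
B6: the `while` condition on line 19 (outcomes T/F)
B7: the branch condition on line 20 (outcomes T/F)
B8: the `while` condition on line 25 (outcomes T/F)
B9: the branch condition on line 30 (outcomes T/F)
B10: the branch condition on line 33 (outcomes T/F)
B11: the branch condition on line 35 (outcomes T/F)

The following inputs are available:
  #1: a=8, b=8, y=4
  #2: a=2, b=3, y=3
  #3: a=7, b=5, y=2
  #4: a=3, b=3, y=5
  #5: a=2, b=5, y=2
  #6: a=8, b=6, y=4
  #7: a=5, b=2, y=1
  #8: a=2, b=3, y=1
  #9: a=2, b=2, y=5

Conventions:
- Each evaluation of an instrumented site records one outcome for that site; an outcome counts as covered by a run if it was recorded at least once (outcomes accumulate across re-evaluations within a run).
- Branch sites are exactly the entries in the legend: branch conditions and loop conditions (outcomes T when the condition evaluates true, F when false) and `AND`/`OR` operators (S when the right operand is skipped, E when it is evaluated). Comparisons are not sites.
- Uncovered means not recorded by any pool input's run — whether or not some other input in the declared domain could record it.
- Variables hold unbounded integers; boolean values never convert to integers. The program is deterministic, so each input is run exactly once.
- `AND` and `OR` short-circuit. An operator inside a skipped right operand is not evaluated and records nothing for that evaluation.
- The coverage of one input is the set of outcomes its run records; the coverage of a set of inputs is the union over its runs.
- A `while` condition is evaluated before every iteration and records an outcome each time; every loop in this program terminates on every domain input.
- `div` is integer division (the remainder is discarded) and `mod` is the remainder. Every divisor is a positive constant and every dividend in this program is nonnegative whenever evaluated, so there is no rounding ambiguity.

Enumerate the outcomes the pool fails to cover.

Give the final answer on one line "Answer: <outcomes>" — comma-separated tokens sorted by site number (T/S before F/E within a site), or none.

test 1 (a=8, b=8, y=4) fires B1->T, B3->F, B5->E, B4->F, B6->T, B7->F, B6->T, B7->F, B6->T, B7->F, B6->T, B7->F, B6->T, B7->F, ...; hits B1=T, B3=F, B4=F, B5=E, B6=T, B6=F, B7=F, B8=T, B8=F, B9=T
test 2 (a=2, b=3, y=3) fires B1->F, B2->F, B3->F, B5->E, B4->T, B6->T, B7->T, B6->T, B7->F, B6->T, B7->F, B6->T, B7->F, B6->T, ...; hits B1=F, B2=F, B3=F, B4=T, B5=E, B6=T, B6=F, B7=T, B7=F, B8=T, B8=F, B9=T
test 3 (a=7, b=5, y=2) fires B1->T, B3->F, B5->E, B4->T, B6->T, B7->F, B6->T, B7->F, B6->T, B7->F, B6->T, B7->F, B6->T, B7->F, ...; hits B1=T, B3=F, B4=T, B5=E, B6=T, B6=F, B7=F, B8=T, B8=F, B9=T
test 4 (a=3, b=3, y=5) fires B1->F, B2->F, B3->T, B5->E, B4->T, B6->T, B7->T, B6->T, B7->F, B6->T, B7->F, B6->T, B7->F, B6->F, ...; hits B1=F, B2=F, B3=T, B4=T, B5=E, B6=T, B6=F, B7=T, B7=F, B8=T, B8=F, B9=T
test 5 (a=2, b=5, y=2) fires B1->T, B3->F, B5->E, B4->T, B6->T, B7->F, B6->T, B7->F, B6->T, B7->F, B6->T, B7->F, B6->T, B7->F, ...; hits B1=T, B3=F, B4=T, B5=E, B6=T, B6=F, B7=F, B8=T, B8=F, B9=T
test 6 (a=8, b=6, y=4) fires B1->T, B3->F, B5->E, B4->T, B6->T, B7->F, B6->F, B8->T, B8->T, B8->T, B8->T, B8->T, B8->F, B9->T; hits B1=T, B3=F, B4=T, B5=E, B6=T, B6=F, B7=F, B8=T, B8=F, B9=T
test 7 (a=5, b=2, y=1) fires B1->F, B2->F, B3->F, B5->S, B4->T, B6->T, B7->T, B6->T, B7->F, B6->T, B7->F, B6->T, B7->F, B6->T, ...; hits B1=F, B2=F, B3=F, B4=T, B5=S, B6=T, B6=F, B7=T, B7=F, B8=T, B8=F, B9=F, B10=F, B11=F
test 8 (a=2, b=3, y=1) fires B1->F, B2->F, B3->F, B5->S, B4->T, B6->T, B7->T, B6->T, B7->F, B6->T, B7->F, B6->T, B7->F, B6->T, ...; hits B1=F, B2=F, B3=F, B4=T, B5=S, B6=T, B6=F, B7=T, B7=F, B8=T, B8=F, B9=F, B10=F, B11=F
test 9 (a=2, b=2, y=5) fires B1->F, B2->F, B3->T, B5->E, B4->T, B6->T, B7->T, B6->T, B7->F, B6->T, B7->F, B6->T, B7->F, B6->T, ...; hits B1=F, B2=F, B3=T, B4=T, B5=E, B6=T, B6=F, B7=T, B7=F, B8=T, B8=F, B9=T
union over the pool: B1=T, B1=F, B2=F, B3=T, B3=F, B4=T, B4=F, B5=S, B5=E, B6=T, B6=F, B7=T, B7=F, B8=T, B8=F, B9=T, B9=F, B10=F, B11=F
uncovered (3 of 22): B2=T, B10=T, B11=T

Answer: B2=T, B10=T, B11=T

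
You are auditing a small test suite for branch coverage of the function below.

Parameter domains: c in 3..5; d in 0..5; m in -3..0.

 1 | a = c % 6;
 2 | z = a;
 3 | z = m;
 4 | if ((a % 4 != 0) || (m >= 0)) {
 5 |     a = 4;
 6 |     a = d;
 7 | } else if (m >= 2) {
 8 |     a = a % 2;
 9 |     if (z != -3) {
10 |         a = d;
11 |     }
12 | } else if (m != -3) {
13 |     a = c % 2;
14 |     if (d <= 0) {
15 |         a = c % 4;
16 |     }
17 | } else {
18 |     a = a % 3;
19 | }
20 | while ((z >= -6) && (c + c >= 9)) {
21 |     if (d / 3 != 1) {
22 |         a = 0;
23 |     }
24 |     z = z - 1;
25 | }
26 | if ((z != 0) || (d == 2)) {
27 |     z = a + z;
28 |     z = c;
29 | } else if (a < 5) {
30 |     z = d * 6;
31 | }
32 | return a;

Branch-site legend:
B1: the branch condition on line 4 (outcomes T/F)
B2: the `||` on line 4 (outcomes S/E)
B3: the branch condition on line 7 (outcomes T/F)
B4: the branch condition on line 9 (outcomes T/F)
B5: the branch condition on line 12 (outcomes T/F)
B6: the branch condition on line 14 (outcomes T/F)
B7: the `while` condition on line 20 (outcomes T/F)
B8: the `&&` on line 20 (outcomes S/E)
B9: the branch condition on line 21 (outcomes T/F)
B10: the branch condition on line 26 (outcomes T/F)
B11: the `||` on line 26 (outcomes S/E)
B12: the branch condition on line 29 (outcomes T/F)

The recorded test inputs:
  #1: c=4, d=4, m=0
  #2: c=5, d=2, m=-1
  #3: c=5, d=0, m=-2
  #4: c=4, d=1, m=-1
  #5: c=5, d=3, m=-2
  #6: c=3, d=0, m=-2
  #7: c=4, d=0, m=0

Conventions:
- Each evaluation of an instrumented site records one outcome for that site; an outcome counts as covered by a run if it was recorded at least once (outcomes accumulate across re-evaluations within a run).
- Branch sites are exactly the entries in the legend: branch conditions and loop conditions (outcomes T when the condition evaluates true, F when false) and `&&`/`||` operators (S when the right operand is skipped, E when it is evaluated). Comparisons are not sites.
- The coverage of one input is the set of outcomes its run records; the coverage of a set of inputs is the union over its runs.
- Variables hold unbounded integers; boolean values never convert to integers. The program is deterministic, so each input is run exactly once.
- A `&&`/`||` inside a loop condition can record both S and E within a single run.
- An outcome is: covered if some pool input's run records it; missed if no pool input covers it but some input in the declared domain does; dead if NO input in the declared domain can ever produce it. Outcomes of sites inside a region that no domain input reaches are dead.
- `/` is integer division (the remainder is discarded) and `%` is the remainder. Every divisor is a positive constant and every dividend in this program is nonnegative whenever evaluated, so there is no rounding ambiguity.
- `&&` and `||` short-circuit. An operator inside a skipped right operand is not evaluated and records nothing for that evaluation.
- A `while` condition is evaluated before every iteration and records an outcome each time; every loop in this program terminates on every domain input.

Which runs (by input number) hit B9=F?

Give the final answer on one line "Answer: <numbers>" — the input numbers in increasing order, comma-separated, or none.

input #1 (c=4, d=4, m=0): misses B9=F
input #2 (c=5, d=2, m=-1): misses B9=F
input #3 (c=5, d=0, m=-2): misses B9=F
input #4 (c=4, d=1, m=-1): misses B9=F
input #5 (c=5, d=3, m=-2): covers B9=F
input #6 (c=3, d=0, m=-2): misses B9=F
input #7 (c=4, d=0, m=0): misses B9=F

Answer: 5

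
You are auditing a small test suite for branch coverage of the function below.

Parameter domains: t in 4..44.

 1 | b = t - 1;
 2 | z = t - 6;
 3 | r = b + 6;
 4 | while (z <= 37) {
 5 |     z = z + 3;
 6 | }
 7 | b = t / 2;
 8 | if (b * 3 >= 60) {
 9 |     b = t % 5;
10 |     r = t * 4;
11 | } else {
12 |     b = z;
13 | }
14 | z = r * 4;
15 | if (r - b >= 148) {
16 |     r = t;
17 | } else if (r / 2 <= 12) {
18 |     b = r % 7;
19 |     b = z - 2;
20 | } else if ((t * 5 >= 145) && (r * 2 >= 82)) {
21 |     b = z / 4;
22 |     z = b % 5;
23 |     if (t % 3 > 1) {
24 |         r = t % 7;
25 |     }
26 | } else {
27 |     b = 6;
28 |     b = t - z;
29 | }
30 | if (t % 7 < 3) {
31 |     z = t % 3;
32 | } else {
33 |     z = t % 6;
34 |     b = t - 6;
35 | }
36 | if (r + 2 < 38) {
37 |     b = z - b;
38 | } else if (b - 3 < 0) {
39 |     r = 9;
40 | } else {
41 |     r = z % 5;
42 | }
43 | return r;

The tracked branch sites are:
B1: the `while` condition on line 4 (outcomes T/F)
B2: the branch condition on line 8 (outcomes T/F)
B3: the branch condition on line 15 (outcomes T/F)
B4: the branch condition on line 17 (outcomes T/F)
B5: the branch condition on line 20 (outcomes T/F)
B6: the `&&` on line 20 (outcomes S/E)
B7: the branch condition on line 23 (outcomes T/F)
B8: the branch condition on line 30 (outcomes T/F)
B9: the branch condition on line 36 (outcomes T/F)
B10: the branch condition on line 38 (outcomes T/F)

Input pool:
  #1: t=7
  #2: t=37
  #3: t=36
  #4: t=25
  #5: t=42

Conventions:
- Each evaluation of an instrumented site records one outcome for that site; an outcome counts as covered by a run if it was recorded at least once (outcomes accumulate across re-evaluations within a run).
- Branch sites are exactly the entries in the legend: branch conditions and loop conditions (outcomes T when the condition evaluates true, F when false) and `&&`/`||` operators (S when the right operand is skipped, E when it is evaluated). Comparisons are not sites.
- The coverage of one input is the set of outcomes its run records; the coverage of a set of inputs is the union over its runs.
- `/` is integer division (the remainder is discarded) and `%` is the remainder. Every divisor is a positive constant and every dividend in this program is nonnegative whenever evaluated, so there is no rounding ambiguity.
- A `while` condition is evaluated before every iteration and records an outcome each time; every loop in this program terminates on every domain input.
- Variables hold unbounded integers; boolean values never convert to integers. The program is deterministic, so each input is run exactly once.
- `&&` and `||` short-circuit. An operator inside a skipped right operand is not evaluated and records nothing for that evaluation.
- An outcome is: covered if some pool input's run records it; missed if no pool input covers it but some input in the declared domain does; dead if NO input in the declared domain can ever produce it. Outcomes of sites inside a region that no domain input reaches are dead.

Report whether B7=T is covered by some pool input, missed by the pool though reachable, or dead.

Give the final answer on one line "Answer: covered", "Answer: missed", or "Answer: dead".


no pool input records B7=T
but domain input (t=38) does record it -> reachable, so missed
Answer: missed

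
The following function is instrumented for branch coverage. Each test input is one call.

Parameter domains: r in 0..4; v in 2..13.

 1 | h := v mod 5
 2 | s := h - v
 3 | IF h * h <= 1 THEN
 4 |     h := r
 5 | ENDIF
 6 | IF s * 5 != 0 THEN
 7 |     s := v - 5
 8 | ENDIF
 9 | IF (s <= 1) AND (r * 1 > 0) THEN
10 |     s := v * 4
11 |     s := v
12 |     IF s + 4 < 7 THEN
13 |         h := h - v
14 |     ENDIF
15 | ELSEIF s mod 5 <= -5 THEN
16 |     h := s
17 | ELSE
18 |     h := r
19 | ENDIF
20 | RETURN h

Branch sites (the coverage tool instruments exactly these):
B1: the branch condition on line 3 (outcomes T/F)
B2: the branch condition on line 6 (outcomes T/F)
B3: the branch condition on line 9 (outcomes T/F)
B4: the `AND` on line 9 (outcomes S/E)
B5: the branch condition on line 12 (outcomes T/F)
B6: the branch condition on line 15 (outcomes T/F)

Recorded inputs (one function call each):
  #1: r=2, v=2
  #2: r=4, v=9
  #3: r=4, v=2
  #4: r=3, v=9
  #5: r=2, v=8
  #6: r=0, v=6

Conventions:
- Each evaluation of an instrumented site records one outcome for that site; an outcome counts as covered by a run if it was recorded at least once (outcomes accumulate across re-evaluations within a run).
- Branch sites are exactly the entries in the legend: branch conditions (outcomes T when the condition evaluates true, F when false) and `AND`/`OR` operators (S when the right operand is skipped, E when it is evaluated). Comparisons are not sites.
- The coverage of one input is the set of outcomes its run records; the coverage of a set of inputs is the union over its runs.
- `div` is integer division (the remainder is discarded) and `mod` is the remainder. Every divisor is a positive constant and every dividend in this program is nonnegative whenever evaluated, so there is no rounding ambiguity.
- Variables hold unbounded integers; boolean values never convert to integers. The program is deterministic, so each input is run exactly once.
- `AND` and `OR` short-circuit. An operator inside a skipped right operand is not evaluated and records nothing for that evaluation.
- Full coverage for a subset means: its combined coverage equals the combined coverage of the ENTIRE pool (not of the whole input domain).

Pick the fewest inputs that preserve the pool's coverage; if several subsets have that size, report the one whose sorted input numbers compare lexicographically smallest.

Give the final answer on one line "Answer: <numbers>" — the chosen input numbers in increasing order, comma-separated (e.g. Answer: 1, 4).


input #1, r=2, v=2: events B1->F, B2->F, B4->E, B3->T, B5->T; outcomes B1=F, B2=F, B3=T, B4=E, B5=T
input #2, r=4, v=9: events B1->F, B2->T, B4->S, B3->F, B6->F; outcomes B1=F, B2=T, B3=F, B4=S, B6=F
input #3, r=4, v=2: events B1->F, B2->F, B4->E, B3->T, B5->T; outcomes B1=F, B2=F, B3=T, B4=E, B5=T
input #4, r=3, v=9: events B1->F, B2->T, B4->S, B3->F, B6->F; outcomes B1=F, B2=T, B3=F, B4=S, B6=F
input #5, r=2, v=8: events B1->F, B2->T, B4->S, B3->F, B6->F; outcomes B1=F, B2=T, B3=F, B4=S, B6=F
input #6, r=0, v=6: events B1->T, B2->T, B4->E, B3->F, B6->F; outcomes B1=T, B2=T, B3=F, B4=E, B6=F
union over all inputs: B1=T, B1=F, B2=T, B2=F, B3=T, B3=F, B4=S, B4=E, B5=T, B6=F (10 outcomes)
checked all size-1 subsets: none covers 10 outcomes (max 5/10)
checked all size-2 subsets: none covers 10 outcomes (max 9/10)
size 3: inputs {1, 2, 6} cover all 10 outcomes, and no lexicographically smaller subset of this size does
Answer: 1, 2, 6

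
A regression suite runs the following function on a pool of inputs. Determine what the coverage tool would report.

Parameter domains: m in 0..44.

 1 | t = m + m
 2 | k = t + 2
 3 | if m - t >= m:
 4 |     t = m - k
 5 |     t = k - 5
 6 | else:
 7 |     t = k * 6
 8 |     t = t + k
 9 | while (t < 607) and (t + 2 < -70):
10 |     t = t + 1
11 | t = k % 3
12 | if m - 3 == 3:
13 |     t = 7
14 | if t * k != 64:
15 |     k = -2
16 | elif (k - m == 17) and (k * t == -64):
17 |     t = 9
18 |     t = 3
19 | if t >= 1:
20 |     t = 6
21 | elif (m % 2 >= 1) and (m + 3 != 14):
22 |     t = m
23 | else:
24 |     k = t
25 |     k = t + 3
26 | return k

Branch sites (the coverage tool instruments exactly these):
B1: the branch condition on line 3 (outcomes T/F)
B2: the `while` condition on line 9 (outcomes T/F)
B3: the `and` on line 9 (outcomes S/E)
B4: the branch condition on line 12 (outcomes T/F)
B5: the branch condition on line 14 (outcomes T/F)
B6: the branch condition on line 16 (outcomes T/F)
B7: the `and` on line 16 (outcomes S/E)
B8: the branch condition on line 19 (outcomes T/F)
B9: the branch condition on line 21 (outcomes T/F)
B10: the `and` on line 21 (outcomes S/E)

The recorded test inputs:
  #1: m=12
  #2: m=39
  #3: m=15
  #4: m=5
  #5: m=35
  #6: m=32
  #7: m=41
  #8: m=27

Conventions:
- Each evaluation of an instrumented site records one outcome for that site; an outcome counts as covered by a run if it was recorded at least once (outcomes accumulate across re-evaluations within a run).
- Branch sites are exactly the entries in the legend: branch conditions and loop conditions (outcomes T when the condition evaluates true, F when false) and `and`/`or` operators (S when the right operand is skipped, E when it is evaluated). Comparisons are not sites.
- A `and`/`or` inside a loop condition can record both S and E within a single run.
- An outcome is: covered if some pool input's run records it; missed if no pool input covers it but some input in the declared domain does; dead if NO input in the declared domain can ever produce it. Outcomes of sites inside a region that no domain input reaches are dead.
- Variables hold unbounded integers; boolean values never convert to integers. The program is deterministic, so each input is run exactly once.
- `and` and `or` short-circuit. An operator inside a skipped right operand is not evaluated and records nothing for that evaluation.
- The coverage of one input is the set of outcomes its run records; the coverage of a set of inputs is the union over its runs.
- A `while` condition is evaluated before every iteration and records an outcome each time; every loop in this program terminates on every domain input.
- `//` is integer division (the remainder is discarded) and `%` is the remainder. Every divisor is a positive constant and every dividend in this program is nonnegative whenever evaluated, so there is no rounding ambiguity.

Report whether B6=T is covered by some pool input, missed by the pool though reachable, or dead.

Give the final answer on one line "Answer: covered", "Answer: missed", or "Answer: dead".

no pool input records B6=T
checking all 45 inputs in the declared domain: B6=T is never recorded -> dead

Answer: dead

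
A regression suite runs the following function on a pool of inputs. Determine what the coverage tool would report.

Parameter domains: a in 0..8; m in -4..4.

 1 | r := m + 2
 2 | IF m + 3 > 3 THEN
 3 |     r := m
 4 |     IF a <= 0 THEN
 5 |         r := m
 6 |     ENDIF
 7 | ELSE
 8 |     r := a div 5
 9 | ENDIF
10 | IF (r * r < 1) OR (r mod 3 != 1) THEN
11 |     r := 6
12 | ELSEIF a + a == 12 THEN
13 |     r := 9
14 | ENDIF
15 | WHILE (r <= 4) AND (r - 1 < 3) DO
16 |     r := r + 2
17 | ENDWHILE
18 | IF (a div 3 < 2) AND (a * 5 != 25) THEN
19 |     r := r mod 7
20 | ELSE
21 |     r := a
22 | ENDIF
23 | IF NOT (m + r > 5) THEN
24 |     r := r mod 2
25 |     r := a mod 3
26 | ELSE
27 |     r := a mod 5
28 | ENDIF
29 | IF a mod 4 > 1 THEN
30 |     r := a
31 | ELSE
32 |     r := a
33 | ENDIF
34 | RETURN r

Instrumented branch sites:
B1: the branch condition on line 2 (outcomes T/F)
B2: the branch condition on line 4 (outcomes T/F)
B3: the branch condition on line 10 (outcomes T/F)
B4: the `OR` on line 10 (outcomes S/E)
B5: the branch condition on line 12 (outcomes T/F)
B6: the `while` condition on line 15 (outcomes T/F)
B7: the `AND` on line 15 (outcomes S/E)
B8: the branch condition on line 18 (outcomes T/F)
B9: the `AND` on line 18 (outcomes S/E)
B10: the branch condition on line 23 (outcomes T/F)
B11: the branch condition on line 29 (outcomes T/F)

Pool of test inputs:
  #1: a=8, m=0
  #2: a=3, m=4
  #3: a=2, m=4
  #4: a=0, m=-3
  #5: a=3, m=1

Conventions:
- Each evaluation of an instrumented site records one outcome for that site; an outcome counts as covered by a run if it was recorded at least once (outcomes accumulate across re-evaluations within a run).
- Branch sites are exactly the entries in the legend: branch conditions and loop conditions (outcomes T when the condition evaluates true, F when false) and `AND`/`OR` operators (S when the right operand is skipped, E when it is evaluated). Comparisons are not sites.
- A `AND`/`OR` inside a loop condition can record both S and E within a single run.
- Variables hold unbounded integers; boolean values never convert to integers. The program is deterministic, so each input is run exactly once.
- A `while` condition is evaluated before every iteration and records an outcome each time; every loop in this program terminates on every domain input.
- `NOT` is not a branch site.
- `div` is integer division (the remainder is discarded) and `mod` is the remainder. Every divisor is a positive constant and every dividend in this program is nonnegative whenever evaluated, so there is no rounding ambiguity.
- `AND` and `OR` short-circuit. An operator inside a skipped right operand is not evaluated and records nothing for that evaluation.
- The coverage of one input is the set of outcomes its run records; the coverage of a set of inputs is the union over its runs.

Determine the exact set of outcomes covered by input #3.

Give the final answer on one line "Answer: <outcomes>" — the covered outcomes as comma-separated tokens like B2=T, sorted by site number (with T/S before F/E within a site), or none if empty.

Tracing the run of input #3 (a=2, m=4):
  B1->T, B2->F, B4->E, B3->F, B5->F, B7->E, B6->F, B9->E, B8->T, B10->F
  B11->T
collecting distinct outcomes: B1=T, B2=F, B3=F, B4=E, B5=F, B6=F, B7=E, B8=T, B9=E, B10=F, B11=T

Answer: B1=T, B2=F, B3=F, B4=E, B5=F, B6=F, B7=E, B8=T, B9=E, B10=F, B11=T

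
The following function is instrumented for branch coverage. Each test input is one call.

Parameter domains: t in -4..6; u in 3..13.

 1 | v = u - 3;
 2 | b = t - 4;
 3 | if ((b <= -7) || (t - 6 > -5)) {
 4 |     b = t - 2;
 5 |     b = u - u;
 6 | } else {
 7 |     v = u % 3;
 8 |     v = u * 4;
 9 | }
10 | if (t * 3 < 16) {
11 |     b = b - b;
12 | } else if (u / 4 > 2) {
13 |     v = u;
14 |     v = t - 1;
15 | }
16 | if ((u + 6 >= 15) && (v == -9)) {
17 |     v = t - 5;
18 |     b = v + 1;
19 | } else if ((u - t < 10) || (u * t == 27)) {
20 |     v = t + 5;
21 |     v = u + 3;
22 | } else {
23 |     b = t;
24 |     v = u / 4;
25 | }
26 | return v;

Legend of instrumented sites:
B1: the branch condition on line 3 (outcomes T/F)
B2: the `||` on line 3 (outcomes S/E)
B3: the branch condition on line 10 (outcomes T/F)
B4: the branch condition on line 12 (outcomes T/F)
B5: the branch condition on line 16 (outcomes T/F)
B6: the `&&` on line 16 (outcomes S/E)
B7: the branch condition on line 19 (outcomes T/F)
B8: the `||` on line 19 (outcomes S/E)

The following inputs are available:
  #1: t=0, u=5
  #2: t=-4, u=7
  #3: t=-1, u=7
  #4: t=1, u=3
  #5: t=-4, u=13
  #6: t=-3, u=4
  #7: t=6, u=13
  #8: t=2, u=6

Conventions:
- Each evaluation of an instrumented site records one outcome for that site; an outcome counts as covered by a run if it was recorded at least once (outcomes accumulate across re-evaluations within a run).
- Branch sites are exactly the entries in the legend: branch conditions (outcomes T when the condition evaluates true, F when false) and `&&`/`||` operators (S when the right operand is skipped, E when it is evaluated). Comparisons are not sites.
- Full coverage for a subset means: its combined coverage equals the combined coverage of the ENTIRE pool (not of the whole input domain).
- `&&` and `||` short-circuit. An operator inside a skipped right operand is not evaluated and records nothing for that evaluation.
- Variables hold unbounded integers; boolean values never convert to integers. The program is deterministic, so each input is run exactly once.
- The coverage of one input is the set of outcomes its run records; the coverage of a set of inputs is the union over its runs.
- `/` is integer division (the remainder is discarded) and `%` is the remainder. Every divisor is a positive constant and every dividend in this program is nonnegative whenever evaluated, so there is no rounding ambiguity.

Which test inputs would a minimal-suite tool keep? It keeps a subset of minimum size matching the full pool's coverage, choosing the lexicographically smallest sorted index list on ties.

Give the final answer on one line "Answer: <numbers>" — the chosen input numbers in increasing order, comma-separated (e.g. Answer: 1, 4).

test 1 (t=0, u=5) hits B1=F, B2=E, B3=T, B5=F, B6=S, B7=T, B8=S
test 2 (t=-4, u=7) hits B1=T, B2=S, B3=T, B5=F, B6=S, B7=F, B8=E
test 3 (t=-1, u=7) hits B1=F, B2=E, B3=T, B5=F, B6=S, B7=T, B8=S
test 4 (t=1, u=3) hits B1=F, B2=E, B3=T, B5=F, B6=S, B7=T, B8=S
test 5 (t=-4, u=13) hits B1=T, B2=S, B3=T, B5=F, B6=E, B7=F, B8=E
test 6 (t=-3, u=4) hits B1=T, B2=S, B3=T, B5=F, B6=S, B7=T, B8=S
test 7 (t=6, u=13) hits B1=T, B2=E, B3=F, B4=T, B5=F, B6=E, B7=T, B8=S
test 8 (t=2, u=6) hits B1=T, B2=E, B3=T, B5=F, B6=S, B7=T, B8=S
union over all inputs: B1=T, B1=F, B2=S, B2=E, B3=T, B3=F, B4=T, B5=F, B6=S, B6=E, B7=T, B7=F, B8=S, B8=E (14 outcomes)
no size-1 subset reaches all 14 outcomes (best union: 8/14)
no size-2 subset reaches all 14 outcomes (best union: 13/14)
inputs {1, 2, 7} (size 3) cover everything; no size-3 subset with a lexicographically smaller index list covers all 14

Answer: 1, 2, 7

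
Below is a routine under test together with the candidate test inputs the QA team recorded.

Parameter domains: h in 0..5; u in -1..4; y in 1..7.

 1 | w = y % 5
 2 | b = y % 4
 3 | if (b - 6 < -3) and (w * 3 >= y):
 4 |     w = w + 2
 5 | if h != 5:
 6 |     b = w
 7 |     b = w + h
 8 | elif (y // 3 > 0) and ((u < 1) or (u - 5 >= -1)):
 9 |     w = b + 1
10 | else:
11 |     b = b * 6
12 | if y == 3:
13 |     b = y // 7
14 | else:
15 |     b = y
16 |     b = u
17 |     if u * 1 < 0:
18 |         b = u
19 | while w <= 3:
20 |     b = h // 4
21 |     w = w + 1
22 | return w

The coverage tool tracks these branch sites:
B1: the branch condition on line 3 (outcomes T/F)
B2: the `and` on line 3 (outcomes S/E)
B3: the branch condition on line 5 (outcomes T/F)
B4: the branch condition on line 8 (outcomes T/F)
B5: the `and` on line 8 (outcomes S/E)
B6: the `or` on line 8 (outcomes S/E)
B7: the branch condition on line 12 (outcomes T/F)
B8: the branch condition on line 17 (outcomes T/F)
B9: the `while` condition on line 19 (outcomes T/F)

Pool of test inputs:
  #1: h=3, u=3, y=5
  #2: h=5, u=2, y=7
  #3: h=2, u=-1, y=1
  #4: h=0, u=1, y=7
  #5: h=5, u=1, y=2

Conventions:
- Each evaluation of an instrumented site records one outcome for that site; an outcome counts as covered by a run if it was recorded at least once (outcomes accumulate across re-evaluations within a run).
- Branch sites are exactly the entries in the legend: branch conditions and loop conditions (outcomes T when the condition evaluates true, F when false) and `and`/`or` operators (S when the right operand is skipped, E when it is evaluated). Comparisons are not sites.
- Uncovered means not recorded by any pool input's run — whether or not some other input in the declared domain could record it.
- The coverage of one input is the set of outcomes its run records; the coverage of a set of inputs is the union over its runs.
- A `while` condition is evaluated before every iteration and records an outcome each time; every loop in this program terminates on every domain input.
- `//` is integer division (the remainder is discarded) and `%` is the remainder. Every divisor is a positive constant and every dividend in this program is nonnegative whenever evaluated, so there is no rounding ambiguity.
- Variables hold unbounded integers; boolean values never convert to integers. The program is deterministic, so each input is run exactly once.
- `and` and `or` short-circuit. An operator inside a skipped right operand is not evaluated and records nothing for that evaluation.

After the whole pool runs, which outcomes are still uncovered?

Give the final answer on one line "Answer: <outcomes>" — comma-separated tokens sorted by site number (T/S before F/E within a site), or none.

#1 (h=3, u=3, y=5) -> B2->E, B1->F, B3->T, B7->F, B8->F, B9->T, B9->T, B9->T, B9->T, B9->F; covered: B1=F, B2=E, B3=T, B7=F, B8=F, B9=T, B9=F
#2 (h=5, u=2, y=7) -> B2->S, B1->F, B3->F, B5->E, B6->E, B4->F, B7->F, B8->F, B9->T, B9->T, B9->F; covered: B1=F, B2=S, B3=F, B4=F, B5=E, B6=E, B7=F, B8=F, B9=T, B9=F
#3 (h=2, u=-1, y=1) -> B2->E, B1->T, B3->T, B7->F, B8->T, B9->T, B9->F; covered: B1=T, B2=E, B3=T, B7=F, B8=T, B9=T, B9=F
#4 (h=0, u=1, y=7) -> B2->S, B1->F, B3->T, B7->F, B8->F, B9->T, B9->T, B9->F; covered: B1=F, B2=S, B3=T, B7=F, B8=F, B9=T, B9=F
#5 (h=5, u=1, y=2) -> B2->E, B1->T, B3->F, B5->S, B4->F, B7->F, B8->F, B9->F; covered: B1=T, B2=E, B3=F, B4=F, B5=S, B7=F, B8=F, B9=F
union over the pool: B1=T, B1=F, B2=S, B2=E, B3=T, B3=F, B4=F, B5=S, B5=E, B6=E, B7=F, B8=T, B8=F, B9=T, B9=F
uncovered (3 of 18): B4=T, B6=S, B7=T

Answer: B4=T, B6=S, B7=T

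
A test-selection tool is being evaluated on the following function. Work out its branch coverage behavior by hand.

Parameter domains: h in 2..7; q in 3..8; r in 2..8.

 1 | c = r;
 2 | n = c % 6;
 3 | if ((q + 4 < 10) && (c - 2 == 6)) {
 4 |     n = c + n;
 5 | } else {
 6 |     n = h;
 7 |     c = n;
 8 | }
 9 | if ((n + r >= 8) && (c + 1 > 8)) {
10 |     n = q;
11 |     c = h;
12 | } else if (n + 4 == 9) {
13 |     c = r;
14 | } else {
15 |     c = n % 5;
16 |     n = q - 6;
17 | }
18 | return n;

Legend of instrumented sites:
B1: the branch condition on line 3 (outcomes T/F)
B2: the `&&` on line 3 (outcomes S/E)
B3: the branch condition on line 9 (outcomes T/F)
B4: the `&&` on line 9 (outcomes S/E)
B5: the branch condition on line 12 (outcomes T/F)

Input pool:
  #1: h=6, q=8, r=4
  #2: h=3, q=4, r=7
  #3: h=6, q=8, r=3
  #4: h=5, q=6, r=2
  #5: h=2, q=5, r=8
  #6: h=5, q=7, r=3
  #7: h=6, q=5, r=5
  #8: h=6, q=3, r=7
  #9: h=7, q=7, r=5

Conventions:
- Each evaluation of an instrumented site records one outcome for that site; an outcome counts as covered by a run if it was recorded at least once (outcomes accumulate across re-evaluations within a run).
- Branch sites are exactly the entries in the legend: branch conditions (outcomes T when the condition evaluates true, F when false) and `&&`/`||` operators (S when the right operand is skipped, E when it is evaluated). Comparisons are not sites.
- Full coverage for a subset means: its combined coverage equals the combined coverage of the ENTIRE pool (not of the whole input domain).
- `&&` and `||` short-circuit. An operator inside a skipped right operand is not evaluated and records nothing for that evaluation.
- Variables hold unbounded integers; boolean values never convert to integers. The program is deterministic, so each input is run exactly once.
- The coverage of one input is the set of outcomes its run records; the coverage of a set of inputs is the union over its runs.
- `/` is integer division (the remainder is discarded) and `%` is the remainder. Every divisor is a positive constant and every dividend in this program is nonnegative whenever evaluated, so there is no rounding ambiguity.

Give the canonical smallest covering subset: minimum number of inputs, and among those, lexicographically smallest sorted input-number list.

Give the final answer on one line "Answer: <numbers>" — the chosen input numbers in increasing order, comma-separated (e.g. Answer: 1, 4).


input #1, h=6, q=8, r=4: events B2->S, B1->F, B4->E, B3->F, B5->F; outcomes B1=F, B2=S, B3=F, B4=E, B5=F
input #2, h=3, q=4, r=7: events B2->E, B1->F, B4->E, B3->F, B5->F; outcomes B1=F, B2=E, B3=F, B4=E, B5=F
input #3, h=6, q=8, r=3: events B2->S, B1->F, B4->E, B3->F, B5->F; outcomes B1=F, B2=S, B3=F, B4=E, B5=F
input #4, h=5, q=6, r=2: events B2->S, B1->F, B4->S, B3->F, B5->T; outcomes B1=F, B2=S, B3=F, B4=S, B5=T
input #5, h=2, q=5, r=8: events B2->E, B1->T, B4->E, B3->T; outcomes B1=T, B2=E, B3=T, B4=E
input #6, h=5, q=7, r=3: events B2->S, B1->F, B4->E, B3->F, B5->T; outcomes B1=F, B2=S, B3=F, B4=E, B5=T
input #7, h=6, q=5, r=5: events B2->E, B1->F, B4->E, B3->F, B5->F; outcomes B1=F, B2=E, B3=F, B4=E, B5=F
input #8, h=6, q=3, r=7: events B2->E, B1->F, B4->E, B3->F, B5->F; outcomes B1=F, B2=E, B3=F, B4=E, B5=F
input #9, h=7, q=7, r=5: events B2->S, B1->F, B4->E, B3->F, B5->F; outcomes B1=F, B2=S, B3=F, B4=E, B5=F
union over all inputs: B1=T, B1=F, B2=S, B2=E, B3=T, B3=F, B4=S, B4=E, B5=T, B5=F (10 outcomes)
checked all size-1 subsets: none covers 10 outcomes (max 5/10)
checked all size-2 subsets: none covers 10 outcomes (max 9/10)
at size 3, {1, 4, 5} reaches all 10 outcomes; every lexicographically earlier size-3 subset fails
Answer: 1, 4, 5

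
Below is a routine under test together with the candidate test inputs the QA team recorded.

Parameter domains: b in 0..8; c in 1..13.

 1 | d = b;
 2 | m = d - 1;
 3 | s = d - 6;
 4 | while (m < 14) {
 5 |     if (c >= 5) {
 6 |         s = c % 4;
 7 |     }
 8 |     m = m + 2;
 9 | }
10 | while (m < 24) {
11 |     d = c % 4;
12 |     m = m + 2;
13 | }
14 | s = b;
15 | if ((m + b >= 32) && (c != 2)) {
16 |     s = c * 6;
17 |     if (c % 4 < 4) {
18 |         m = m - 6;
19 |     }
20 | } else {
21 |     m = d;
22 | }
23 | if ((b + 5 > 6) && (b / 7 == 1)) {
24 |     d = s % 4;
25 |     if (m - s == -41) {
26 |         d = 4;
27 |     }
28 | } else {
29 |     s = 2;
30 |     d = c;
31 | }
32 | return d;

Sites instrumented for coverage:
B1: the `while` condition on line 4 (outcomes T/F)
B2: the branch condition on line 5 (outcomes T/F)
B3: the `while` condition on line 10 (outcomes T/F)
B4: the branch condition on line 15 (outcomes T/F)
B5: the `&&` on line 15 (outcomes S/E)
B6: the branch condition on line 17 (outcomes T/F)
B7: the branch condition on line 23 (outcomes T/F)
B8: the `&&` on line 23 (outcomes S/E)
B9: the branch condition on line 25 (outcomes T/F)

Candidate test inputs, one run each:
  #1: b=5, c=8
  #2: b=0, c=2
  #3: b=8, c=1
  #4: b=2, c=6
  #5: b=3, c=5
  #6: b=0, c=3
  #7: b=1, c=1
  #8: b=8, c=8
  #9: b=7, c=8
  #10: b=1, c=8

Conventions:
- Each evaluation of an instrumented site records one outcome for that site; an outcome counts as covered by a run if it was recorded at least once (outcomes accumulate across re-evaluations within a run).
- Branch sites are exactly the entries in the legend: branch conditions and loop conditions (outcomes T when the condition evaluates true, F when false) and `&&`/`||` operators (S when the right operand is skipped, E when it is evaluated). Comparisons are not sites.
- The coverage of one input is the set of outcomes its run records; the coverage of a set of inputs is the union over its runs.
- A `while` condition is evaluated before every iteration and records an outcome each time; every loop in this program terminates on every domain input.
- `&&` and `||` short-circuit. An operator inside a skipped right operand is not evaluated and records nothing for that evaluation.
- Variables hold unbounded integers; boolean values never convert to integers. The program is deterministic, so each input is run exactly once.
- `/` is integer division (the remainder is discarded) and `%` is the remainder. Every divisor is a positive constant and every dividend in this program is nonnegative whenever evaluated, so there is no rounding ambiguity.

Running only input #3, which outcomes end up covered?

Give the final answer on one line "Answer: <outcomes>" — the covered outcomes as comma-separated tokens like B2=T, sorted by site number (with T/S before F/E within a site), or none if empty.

Simulating input #3 (b=8, c=1) step by step:
  B1->T, B2->F, B1->T, B2->F, B1->T, B2->F, B1->T, B2->F, B1->F, B3->T
  B3->T, B3->T, B3->T, B3->T, B3->F, B5->E, B4->T, B6->T, B8->E, B7->T
  B9->F
as a set, this run covers: B1=T, B1=F, B2=F, B3=T, B3=F, B4=T, B5=E, B6=T, B7=T, B8=E, B9=F

Answer: B1=T, B1=F, B2=F, B3=T, B3=F, B4=T, B5=E, B6=T, B7=T, B8=E, B9=F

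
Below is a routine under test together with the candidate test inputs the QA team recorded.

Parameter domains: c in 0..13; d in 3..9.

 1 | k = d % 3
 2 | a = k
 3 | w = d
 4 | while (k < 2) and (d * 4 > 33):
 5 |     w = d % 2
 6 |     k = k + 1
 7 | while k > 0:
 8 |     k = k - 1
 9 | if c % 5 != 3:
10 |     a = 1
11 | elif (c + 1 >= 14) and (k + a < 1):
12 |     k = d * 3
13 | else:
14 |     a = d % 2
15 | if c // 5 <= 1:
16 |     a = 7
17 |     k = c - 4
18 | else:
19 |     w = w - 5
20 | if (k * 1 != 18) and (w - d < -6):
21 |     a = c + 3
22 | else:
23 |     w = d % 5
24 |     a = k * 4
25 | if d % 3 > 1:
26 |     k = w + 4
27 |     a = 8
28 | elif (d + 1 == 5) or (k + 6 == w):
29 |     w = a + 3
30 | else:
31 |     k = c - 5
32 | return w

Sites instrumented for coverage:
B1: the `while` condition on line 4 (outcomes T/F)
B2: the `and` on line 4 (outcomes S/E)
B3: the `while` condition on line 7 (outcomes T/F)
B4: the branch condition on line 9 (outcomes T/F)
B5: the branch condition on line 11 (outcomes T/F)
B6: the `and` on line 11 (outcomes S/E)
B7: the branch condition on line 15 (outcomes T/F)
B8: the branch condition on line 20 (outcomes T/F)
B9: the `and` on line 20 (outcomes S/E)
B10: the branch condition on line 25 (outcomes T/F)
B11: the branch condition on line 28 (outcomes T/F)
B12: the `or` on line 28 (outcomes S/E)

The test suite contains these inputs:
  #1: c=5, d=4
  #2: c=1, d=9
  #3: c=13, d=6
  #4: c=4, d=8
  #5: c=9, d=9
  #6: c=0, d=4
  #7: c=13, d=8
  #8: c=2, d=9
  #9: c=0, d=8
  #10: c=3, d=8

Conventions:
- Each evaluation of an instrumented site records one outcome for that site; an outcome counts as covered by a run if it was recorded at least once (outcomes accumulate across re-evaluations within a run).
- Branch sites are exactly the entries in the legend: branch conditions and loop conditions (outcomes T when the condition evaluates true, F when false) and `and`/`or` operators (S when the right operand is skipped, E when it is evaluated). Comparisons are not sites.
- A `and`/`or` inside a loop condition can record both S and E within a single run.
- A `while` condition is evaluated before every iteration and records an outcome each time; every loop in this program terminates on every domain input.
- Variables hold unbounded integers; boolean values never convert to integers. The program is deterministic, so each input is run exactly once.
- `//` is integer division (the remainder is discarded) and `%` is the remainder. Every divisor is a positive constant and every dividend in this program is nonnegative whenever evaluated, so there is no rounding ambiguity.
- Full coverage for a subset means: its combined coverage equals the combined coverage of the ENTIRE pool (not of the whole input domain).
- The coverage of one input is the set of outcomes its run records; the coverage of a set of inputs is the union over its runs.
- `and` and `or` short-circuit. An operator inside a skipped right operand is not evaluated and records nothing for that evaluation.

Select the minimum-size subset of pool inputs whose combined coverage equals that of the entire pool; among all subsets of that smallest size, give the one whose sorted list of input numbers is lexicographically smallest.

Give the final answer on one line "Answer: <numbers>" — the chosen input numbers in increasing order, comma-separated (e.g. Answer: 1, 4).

input #1, c=5, d=4: outcomes B1=F, B2=E, B3=T, B3=F, B4=T, B7=T, B8=F, B9=E, B10=F, B11=T, B12=S
input #2, c=1, d=9: outcomes B1=T, B1=F, B2=S, B2=E, B3=T, B3=F, B4=T, B7=T, B8=T, B9=E, B10=F, B11=F, B12=E
input #3, c=13, d=6: outcomes B1=F, B2=E, B3=F, B4=F, B5=T, B6=E, B7=F, B8=F, B9=S, B10=F, B11=F, B12=E
input #4, c=4, d=8: outcomes B1=F, B2=S, B3=T, B3=F, B4=T, B7=T, B8=F, B9=E, B10=T
input #5, c=9, d=9: outcomes B1=T, B1=F, B2=S, B2=E, B3=T, B3=F, B4=T, B7=T, B8=T, B9=E, B10=F, B11=F, B12=E
input #6, c=0, d=4: outcomes B1=F, B2=E, B3=T, B3=F, B4=T, B7=T, B8=F, B9=E, B10=F, B11=T, B12=S
input #7, c=13, d=8: outcomes B1=F, B2=S, B3=T, B3=F, B4=F, B5=F, B6=E, B7=F, B8=F, B9=E, B10=T
input #8, c=2, d=9: outcomes B1=T, B1=F, B2=S, B2=E, B3=T, B3=F, B4=T, B7=T, B8=T, B9=E, B10=F, B11=F, B12=E
input #9, c=0, d=8: outcomes B1=F, B2=S, B3=T, B3=F, B4=T, B7=T, B8=F, B9=E, B10=T
input #10, c=3, d=8: outcomes B1=F, B2=S, B3=T, B3=F, B4=F, B5=F, B6=S, B7=T, B8=F, B9=E, B10=T
pool-wide coverage (24 outcomes): B1=T, B1=F, B2=S, B2=E, B3=T, B3=F, B4=T, B4=F, B5=T, B5=F, B6=S, B6=E, B7=T, B7=F, B8=T, B8=F, B9=S, B9=E, B10=T, B10=F, B11=T, B11=F, B12=S, B12=E
every size-1 subset falls short of the 24 outcomes (best: 13/24)
every size-2 subset falls short of the 24 outcomes (best: 19/24)
every size-3 subset falls short of the 24 outcomes (best: 22/24)
size 4: inputs {1, 2, 3, 10} cover all 24 outcomes, and no lexicographically smaller subset of this size does

Answer: 1, 2, 3, 10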